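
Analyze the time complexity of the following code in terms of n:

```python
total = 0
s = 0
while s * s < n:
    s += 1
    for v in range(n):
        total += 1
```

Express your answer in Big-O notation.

Each loop level contributes: √n × n. Multiplying the contributions gives O(n√n).

Answer: O(n√n)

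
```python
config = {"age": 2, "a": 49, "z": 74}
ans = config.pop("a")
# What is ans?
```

Trace:
`config = {"age": 2, "a": 49, "z": 74}` → config = {'age': 2, 'a': 49, 'z': 74}
`ans = config.pop("a")` → config = {'age': 2, 'z': 74}; ans = 49
So ans = 49

Answer: 49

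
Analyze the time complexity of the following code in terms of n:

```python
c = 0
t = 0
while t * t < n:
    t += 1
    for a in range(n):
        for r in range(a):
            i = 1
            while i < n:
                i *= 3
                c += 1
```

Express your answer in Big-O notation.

Each loop level contributes: √n × n × n × log n. Multiplying the contributions gives O(n^2√n log n).

Answer: O(n^2√n log n)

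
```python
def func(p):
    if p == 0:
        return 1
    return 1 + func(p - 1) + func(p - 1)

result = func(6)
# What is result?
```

func(p) = 1 + 2·func(p-1), func(0)=1. Closed form: (1+1)·2^6 - 1 = 127.

Answer: 127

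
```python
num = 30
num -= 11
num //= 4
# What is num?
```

Trace:
`num = 30` → num = 30
`num -= 11` → num = 19
`num //= 4` → num = 4
So num = 4

Answer: 4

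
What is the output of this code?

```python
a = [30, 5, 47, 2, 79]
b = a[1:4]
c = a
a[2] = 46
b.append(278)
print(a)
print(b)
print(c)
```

Key concept: slice vs alias.
Step by step:
`a = [30, 5, 47, 2, 79]` → a = [30, 5, 47, 2, 79]
`b = a[1:4]` → b = [5, 47, 2]
`c = a` → c = [30, 5, 47, 2, 79] (same object as a)
`a[2] = 46` → a = [30, 5, 46, 2, 79] (same object as c); c = [30, 5, 46, 2, 79] (same object as a)
`b.append(278)` → b = [5, 47, 2, 278]
`print(a)` → prints [30, 5, 46, 2, 79]
`print(b)` → prints [5, 47, 2, 278]
`print(c)` → prints [30, 5, 46, 2, 79]

Answer:
[30, 5, 46, 2, 79]
[5, 47, 2, 278]
[30, 5, 46, 2, 79]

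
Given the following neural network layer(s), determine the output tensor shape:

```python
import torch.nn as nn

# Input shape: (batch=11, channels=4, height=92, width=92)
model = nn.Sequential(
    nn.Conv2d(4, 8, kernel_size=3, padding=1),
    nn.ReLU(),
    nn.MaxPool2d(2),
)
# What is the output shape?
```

Input: (11, 4, 92, 92) -> after Conv2d: (11, 8, 92, 92) -> after ReLU: (11, 8, 92, 92) -> Output: (11, 8, 46, 46)

Answer: (11, 8, 46, 46)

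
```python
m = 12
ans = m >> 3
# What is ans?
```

Trace:
`m = 12` → m = 12
`ans = m >> 3` → ans = 1
So ans = 1

Answer: 1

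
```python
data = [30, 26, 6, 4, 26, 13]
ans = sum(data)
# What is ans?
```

Trace:
`data = [30, 26, 6, 4, 26, 13]` → data = [30, 26, 6, 4, 26, 13]
`ans = sum(data)` → ans = 105
So ans = 105

Answer: 105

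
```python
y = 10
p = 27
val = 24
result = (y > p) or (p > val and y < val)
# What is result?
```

Trace:
`y = 10` → y = 10
`p = 27` → p = 27
`val = 24` → val = 24
`result = (y > p) or (p > val and y < val)` → result = True
So result = True

Answer: True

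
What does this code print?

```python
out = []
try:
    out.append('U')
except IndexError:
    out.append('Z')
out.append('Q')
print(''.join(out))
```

Execution trace: 'U' (try body, no exception) → 'Q' (after the try/except). Output: UQ

Answer: UQ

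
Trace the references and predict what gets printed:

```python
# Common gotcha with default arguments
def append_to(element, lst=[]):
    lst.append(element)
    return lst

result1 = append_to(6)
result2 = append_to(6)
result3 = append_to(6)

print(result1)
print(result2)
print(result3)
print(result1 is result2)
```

Key concept: mutable default argument gotcha.
Step by step:
`result1 = append_to(6)` → result1 = [6]
`result2 = append_to(6)` → result1 = [6, 6] (same object as result2); result2 = [6, 6] (same object as result1)
`result3 = append_to(6)` → result1 = [6, 6, 6] (same object as result2, result3); result2 = [6, 6, 6] (same object as result1, result3); result3 = [6, 6, 6] (same object as result1, result2)
`print(result1)` → prints [6, 6, 6]
`print(result2)` → prints [6, 6, 6]
`print(result3)` → prints [6, 6, 6]
`print(result1 is result2)` → prints True

Answer:
[6, 6, 6]
[6, 6, 6]
[6, 6, 6]
True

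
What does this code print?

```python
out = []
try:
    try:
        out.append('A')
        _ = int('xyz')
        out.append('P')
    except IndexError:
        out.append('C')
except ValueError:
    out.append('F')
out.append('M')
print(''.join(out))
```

Execution trace: 'A' (try body) → 'F' (outer except ValueError) → 'M' (after the try/except). Output: AFM

Answer: AFM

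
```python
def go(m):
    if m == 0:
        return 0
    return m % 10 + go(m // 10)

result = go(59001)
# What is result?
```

Sum of digits of 59001: 1 + 0 + 0 + 9 + 5 = 15

Answer: 15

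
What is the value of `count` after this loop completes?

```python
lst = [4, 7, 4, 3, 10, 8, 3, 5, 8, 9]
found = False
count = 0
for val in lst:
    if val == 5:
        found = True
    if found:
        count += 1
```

Count elements after first 5 in [4, 7, 4, 3, 10, 8, 3, 5, 8, 9]
`count` takes the values: 0 → 1 → 2 → 3

Answer: 3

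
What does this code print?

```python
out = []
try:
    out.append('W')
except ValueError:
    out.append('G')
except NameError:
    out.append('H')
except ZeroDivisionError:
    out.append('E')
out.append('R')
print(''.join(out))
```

Execution trace: 'W' (try body, no exception) → 'R' (after the try/except). Output: WR

Answer: WR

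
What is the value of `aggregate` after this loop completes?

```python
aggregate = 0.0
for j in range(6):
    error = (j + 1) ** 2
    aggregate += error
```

Sum of squared losses 1² + 2² + ... + 6²
`aggregate` takes the values: 0.0 → 1.0 → 5.0 → 14.0 → 30.0 → 55.0 → 91.0

Answer: 91.0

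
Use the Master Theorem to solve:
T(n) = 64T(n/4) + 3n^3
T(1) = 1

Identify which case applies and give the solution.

a=64, b=4, f(n)=3n^3. log_4(64) = 3. Since c=3 = 3, Case 2 applies: T(n) = Θ(n^log_b(a) · log n) = O(n^3 log n).

Answer: O(n^3 log n) - Case 2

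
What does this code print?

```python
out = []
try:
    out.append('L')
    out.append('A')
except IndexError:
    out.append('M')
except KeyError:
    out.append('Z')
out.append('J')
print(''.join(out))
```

Execution trace: 'L' (try body) → 'A' (try body, no exception) → 'J' (after the try/except). Output: LAJ

Answer: LAJ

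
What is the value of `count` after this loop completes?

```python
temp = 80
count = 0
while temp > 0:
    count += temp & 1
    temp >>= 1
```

Count set bits in 80 (binary: 0b1010000)
`count` takes the values: 0 → 1 → 2

Answer: 2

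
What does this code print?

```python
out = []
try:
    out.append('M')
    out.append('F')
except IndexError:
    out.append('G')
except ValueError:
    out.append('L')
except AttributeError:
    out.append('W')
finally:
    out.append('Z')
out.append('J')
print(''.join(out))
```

Execution trace: 'M' (try body) → 'F' (try body, no exception) → 'Z' (finally) → 'J' (after the try/except). Output: MFZJ

Answer: MFZJ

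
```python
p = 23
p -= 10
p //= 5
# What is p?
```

Trace:
`p = 23` → p = 23
`p -= 10` → p = 13
`p //= 5` → p = 2
So p = 2

Answer: 2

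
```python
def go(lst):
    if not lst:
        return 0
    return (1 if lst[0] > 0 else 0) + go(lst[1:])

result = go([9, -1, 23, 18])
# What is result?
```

Count of positive elements in [9, -1, 23, 18] = 3

Answer: 3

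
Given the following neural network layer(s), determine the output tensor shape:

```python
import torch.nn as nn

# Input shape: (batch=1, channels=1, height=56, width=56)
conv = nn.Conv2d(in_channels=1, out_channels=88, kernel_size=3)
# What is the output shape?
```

Input: (1, 1, 56, 56) -> Output: (1, 88, 54, 54)

Answer: (1, 88, 54, 54)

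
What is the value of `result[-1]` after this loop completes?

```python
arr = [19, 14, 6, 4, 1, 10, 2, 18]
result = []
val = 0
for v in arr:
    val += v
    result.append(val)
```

Cumulative sum ends at 74
`result` takes the values: [] → [19] → [19, 33] → [19, 33, 39] → [19, 33, 39, 43] → [19, 33, 39, 43, 44] → [19, 33, 39, 43, 44, 54] → [19, 33, 39, 43, 44, 54, 56] → [19, 33, 39, 43, 44, 54, 56, 74]
So `result[-1]` = 74

Answer: 74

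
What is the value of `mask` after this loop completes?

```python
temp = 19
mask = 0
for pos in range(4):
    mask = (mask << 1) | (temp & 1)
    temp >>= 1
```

Reverse lowest 4 bits of 19
`mask` takes the values: 0 → 1 → 3 → 6 → 12

Answer: 12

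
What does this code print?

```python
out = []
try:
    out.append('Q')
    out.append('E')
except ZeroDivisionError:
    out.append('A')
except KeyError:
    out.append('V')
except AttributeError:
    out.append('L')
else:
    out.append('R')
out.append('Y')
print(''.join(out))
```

Execution trace: 'Q' (try body) → 'E' (try body, no exception) → 'R' (else) → 'Y' (after the try/except). Output: QERY

Answer: QERY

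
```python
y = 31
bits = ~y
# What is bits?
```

Trace:
`y = 31` → y = 31
`bits = ~y` → bits = -32
So bits = -32

Answer: -32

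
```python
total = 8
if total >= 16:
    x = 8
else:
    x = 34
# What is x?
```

Trace:
`total = 8` → total = 8
`if total >= 16: ...` → total >= 16 is False, take else branch → x = 34
So x = 34

Answer: 34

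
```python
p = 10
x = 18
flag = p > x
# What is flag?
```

Trace:
`p = 10` → p = 10
`x = 18` → x = 18
`flag = p > x` → flag = False
So flag = False

Answer: False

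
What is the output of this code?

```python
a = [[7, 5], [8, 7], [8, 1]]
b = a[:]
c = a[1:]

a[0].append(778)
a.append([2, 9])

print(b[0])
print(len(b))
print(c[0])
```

Key concept: slice with nested mutation.
Step by step:
`a = [[7, 5], [8, 7], [8, 1]]` → a = [[7, 5], [8, 7], [8, 1]]
`b = a[:]` → b = [[7, 5], [8, 7], [8, 1]]
`c = a[1:]` → c = [[8, 7], [8, 1]]
`a[0].append(778)` → a = [[7, 5, 778], [8, 7], [8, 1]]; b = [[7, 5, 778], [8, 7], [8, 1]]
`a.append([2, 9])` → a = [[7, 5, 778], [8, 7], [8, 1], [2, 9]]
`print(b[0])` → prints [7, 5, 778]
`print(len(b))` → prints 3
`print(c[0])` → prints [8, 7]

Answer:
[7, 5, 778]
3
[8, 7]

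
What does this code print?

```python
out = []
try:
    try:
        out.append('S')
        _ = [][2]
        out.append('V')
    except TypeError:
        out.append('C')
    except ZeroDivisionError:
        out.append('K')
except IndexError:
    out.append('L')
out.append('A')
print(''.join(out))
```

Execution trace: 'S' (try body) → 'L' (outer except IndexError) → 'A' (after the try/except). Output: SLA

Answer: SLA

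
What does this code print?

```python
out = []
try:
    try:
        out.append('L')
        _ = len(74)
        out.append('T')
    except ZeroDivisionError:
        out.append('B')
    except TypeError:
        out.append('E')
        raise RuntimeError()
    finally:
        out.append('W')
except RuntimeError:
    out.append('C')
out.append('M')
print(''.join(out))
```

Execution trace: 'L' (try body) → 'E' (except TypeError) → 'W' (finally) → 'C' (outer except RuntimeError) → 'M' (after the try/except). Output: LEWCM

Answer: LEWCM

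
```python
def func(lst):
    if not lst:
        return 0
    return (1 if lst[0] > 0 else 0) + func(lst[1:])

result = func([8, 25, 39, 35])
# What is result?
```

Count of positive elements in [8, 25, 39, 35] = 4

Answer: 4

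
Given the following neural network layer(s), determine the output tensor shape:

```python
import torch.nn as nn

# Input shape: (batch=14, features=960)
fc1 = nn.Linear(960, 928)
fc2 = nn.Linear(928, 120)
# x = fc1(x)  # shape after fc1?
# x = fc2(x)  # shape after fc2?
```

Input: (14, 960) -> after fc1: (14, 928) -> Output: (14, 120)

Answer: (14, 120)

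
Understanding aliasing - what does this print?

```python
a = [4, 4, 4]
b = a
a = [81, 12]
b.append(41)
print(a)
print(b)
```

Key concept: rebinding vs mutation: a is rebound to a new list, b still points at the original.
Step by step:
`a = [4, 4, 4]` → a = [4, 4, 4]
`b = a` → b = [4, 4, 4] (same object as a)
`a = [81, 12]` → a = [81, 12]
`b.append(41)` → b = [4, 4, 4, 41]
`print(a)` → prints [81, 12]
`print(b)` → prints [4, 4, 4, 41]

Answer:
[81, 12]
[4, 4, 4, 41]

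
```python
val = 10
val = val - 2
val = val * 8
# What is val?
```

Trace:
`val = 10` → val = 10
`val = val - 2` → val = 8
`val = val * 8` → val = 64
So val = 64

Answer: 64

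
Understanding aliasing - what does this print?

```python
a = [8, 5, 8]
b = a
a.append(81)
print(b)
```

Key concept: basic list aliasing.
Step by step:
`a = [8, 5, 8]` → a = [8, 5, 8]
`b = a` → b = [8, 5, 8] (same object as a)
`a.append(81)` → a = [8, 5, 8, 81] (same object as b); b = [8, 5, 8, 81] (same object as a)
`print(b)` → prints [8, 5, 8, 81]

Answer: [8, 5, 8, 81]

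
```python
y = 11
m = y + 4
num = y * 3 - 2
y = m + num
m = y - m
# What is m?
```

Trace:
`y = 11` → y = 11
`m = y + 4` → m = 15
`num = y * 3 - 2` → num = 31
`y = m + num` → y = 46
`m = y - m` → m = 31
So m = 31

Answer: 31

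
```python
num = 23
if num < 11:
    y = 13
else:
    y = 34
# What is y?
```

Trace:
`num = 23` → num = 23
`if num < 11: ...` → num < 11 is False, take else branch → y = 34
So y = 34

Answer: 34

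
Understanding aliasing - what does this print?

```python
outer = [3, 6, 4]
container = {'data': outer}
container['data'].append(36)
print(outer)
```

Key concept: dict holds reference to list.
Step by step:
`outer = [3, 6, 4]` → outer = [3, 6, 4]
`container = {'data': outer}` → container = {'data': [3, 6, 4]}
`container['data'].append(36)` → outer = [3, 6, 4, 36]; container = {'data': [3, 6, 4, 36]}
`print(outer)` → prints [3, 6, 4, 36]

Answer: [3, 6, 4, 36]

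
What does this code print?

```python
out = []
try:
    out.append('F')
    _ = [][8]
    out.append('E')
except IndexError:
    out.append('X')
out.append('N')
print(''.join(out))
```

Execution trace: 'F' (try body) → 'X' (except IndexError) → 'N' (after the try/except). Output: FXN

Answer: FXN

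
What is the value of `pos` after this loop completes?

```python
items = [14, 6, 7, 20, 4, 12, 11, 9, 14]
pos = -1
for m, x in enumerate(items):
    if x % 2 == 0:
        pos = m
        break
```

First even number index in [14, 6, 7, 20, 4, 12, 11, 9, 14]
`pos` takes the values: -1 → 0

Answer: 0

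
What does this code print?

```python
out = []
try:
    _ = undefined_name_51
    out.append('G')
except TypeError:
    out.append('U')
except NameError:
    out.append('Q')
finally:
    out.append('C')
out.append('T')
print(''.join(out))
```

Execution trace: 'Q' (except NameError) → 'C' (finally) → 'T' (after the try/except). Output: QCT

Answer: QCT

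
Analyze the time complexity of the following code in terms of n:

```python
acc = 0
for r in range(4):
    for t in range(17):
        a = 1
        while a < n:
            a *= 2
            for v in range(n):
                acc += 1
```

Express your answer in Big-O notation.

Each loop level contributes: 1 × 1 × log n × n. Multiplying the contributions gives O(n log n).

Answer: O(n log n)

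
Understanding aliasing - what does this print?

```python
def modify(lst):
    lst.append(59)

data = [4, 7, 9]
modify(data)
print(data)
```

Key concept: function modifies passed list.
Step by step:
`data = [4, 7, 9]` → data = [4, 7, 9]
`modify(data)` → data = [4, 7, 9, 59]
`print(data)` → prints [4, 7, 9, 59]

Answer: [4, 7, 9, 59]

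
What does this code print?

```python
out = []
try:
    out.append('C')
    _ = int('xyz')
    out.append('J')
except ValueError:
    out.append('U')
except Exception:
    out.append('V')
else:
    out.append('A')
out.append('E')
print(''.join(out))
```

Execution trace: 'C' (try body) → 'U' (except ValueError) → 'E' (after the try/except). Output: CUE

Answer: CUE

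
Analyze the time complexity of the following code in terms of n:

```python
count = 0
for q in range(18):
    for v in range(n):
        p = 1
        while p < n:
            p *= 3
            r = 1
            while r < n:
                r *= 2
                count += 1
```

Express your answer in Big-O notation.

Each loop level contributes: 1 × n × log n × log n. Multiplying the contributions gives O(n log² n).

Answer: O(n log² n)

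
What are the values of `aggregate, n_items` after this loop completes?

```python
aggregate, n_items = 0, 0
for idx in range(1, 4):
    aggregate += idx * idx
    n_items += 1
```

Sum of squares and count
`aggregate, n_items` takes the values: (0, 0) → (1, 0) → (1, 1) → (5, 1) → (5, 2) → (14, 2) → (14, 3)

Answer: 14, 3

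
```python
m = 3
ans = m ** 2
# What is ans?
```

Trace:
`m = 3` → m = 3
`ans = m ** 2` → ans = 9
So ans = 9

Answer: 9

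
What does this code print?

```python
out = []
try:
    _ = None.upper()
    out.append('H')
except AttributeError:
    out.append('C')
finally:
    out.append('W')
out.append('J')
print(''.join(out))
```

Execution trace: 'C' (except AttributeError) → 'W' (finally) → 'J' (after the try/except). Output: CWJ

Answer: CWJ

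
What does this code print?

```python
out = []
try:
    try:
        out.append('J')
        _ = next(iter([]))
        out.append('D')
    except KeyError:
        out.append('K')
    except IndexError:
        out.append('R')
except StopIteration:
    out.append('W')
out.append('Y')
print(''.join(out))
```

Execution trace: 'J' (try body) → 'W' (outer except StopIteration) → 'Y' (after the try/except). Output: JWY

Answer: JWY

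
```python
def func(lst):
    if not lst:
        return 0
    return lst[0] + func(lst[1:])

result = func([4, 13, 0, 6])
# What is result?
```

4 + 13 + 0 + 6 + 0 = 23

Answer: 23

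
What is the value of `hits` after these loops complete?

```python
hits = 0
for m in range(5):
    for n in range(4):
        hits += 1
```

5 * 4 = 20
`hits` takes the values: 0 → 1 → 2 → 3 → 4 → 5 → 6 → 7 → 8 → 9 → 10 → 11 → 12 → 13 → 14 → 15 → 16 → 17 → 18 → 19 → 20

Answer: 20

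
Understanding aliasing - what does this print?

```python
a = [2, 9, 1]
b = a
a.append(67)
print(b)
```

Key concept: basic list aliasing.
Step by step:
`a = [2, 9, 1]` → a = [2, 9, 1]
`b = a` → b = [2, 9, 1] (same object as a)
`a.append(67)` → a = [2, 9, 1, 67] (same object as b); b = [2, 9, 1, 67] (same object as a)
`print(b)` → prints [2, 9, 1, 67]

Answer: [2, 9, 1, 67]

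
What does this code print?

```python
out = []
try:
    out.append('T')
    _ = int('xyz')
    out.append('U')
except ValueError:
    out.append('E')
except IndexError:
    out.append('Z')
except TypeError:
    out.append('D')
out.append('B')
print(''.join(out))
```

Execution trace: 'T' (try body) → 'E' (except ValueError) → 'B' (after the try/except). Output: TEB

Answer: TEB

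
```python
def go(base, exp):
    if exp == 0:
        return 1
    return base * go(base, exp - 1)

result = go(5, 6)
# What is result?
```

go(5, 6) = 5 * 5 * 5 * 5 * 5 * 5 = 15625

Answer: 15625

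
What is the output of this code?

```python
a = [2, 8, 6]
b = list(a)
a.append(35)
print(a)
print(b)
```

Key concept: list() constructor creates copy.
Step by step:
`a = [2, 8, 6]` → a = [2, 8, 6]
`b = list(a)` → b = [2, 8, 6]
`a.append(35)` → a = [2, 8, 6, 35]
`print(a)` → prints [2, 8, 6, 35]
`print(b)` → prints [2, 8, 6]

Answer:
[2, 8, 6, 35]
[2, 8, 6]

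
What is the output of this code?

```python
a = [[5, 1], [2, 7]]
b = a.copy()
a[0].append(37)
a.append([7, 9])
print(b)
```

Key concept: shallow copy with nested lists.
Step by step:
`a = [[5, 1], [2, 7]]` → a = [[5, 1], [2, 7]]
`b = a.copy()` → b = [[5, 1], [2, 7]]
`a[0].append(37)` → a = [[5, 1, 37], [2, 7]]; b = [[5, 1, 37], [2, 7]]
`a.append([7, 9])` → a = [[5, 1, 37], [2, 7], [7, 9]]
`print(b)` → prints [[5, 1, 37], [2, 7]]

Answer: [[5, 1, 37], [2, 7]]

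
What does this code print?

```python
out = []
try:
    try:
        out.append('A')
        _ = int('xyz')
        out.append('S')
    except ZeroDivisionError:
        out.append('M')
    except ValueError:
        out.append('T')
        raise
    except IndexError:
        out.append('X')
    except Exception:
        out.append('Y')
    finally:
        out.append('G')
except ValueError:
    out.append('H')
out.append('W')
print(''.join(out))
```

Execution trace: 'A' (inner try body) → 'T' (inner except ValueError) → 'G' (inner finally) → 'H' (outer except ValueError) → 'W' (after the try/except). Output: ATGHW

Answer: ATGHW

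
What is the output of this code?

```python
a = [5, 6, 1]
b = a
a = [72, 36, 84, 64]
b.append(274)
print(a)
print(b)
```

Key concept: rebinding vs mutation: a is rebound to a new list, b still points at the original.
Step by step:
`a = [5, 6, 1]` → a = [5, 6, 1]
`b = a` → b = [5, 6, 1] (same object as a)
`a = [72, 36, 84, 64]` → a = [72, 36, 84, 64]
`b.append(274)` → b = [5, 6, 1, 274]
`print(a)` → prints [72, 36, 84, 64]
`print(b)` → prints [5, 6, 1, 274]

Answer:
[72, 36, 84, 64]
[5, 6, 1, 274]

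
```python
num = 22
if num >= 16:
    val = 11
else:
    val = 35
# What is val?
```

Trace:
`num = 22` → num = 22
`if num >= 16: ...` → num >= 16 is True → val = 11
So val = 11

Answer: 11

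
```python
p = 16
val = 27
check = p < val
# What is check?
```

Trace:
`p = 16` → p = 16
`val = 27` → val = 27
`check = p < val` → check = True
So check = True

Answer: True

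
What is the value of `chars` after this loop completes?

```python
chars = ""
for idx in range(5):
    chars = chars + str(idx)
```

Concatenate digits 0 to 4
`chars` takes the values: "" → "0" → "01" → "012" → "0123" → "01234"

Answer: "01234"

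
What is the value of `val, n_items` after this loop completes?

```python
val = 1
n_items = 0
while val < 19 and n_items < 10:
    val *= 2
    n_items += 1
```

Double until >= 19 or 10 iterations
`val, n_items` takes the values: (1, 0) → (2, 0) → (2, 1) → (4, 1) → (4, 2) → (8, 2) → (8, 3) → (16, 3) → (16, 4) → (32, 4) → (32, 5)

Answer: 32, 5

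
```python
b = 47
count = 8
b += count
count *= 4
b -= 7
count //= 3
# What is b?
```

Trace:
`b = 47` → b = 47
`count = 8` → count = 8
`b += count` → b = 55
`count *= 4` → count = 32
`b -= 7` → b = 48
`count //= 3` → count = 10
So b = 48

Answer: 48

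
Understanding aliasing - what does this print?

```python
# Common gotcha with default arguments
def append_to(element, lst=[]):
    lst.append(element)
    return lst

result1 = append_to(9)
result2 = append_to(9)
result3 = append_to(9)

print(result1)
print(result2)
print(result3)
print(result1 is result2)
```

Key concept: mutable default argument gotcha.
Step by step:
`result1 = append_to(9)` → result1 = [9]
`result2 = append_to(9)` → result1 = [9, 9] (same object as result2); result2 = [9, 9] (same object as result1)
`result3 = append_to(9)` → result1 = [9, 9, 9] (same object as result2, result3); result2 = [9, 9, 9] (same object as result1, result3); result3 = [9, 9, 9] (same object as result1, result2)
`print(result1)` → prints [9, 9, 9]
`print(result2)` → prints [9, 9, 9]
`print(result3)` → prints [9, 9, 9]
`print(result1 is result2)` → prints True

Answer:
[9, 9, 9]
[9, 9, 9]
[9, 9, 9]
True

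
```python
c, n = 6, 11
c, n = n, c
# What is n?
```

Trace:
`c, n = 6, 11` → c = 6; n = 11
`c, n = n, c` → c = 11; n = 6
So n = 6

Answer: 6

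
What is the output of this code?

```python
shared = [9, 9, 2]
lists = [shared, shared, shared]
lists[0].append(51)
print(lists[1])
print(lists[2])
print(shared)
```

Key concept: list of same reference.
Step by step:
`shared = [9, 9, 2]` → shared = [9, 9, 2]
`lists = [shared, shared, shared]` → lists = [[9, 9, 2], [9, 9, 2], [9, 9, 2]]
`lists[0].append(51)` → shared = [9, 9, 2, 51]; lists = [[9, 9, 2, 51], [9, 9, 2, 51], [9, 9, 2, 51]]
`print(lists[1])` → prints [9, 9, 2, 51]
`print(lists[2])` → prints [9, 9, 2, 51]
`print(shared)` → prints [9, 9, 2, 51]

Answer:
[9, 9, 2, 51]
[9, 9, 2, 51]
[9, 9, 2, 51]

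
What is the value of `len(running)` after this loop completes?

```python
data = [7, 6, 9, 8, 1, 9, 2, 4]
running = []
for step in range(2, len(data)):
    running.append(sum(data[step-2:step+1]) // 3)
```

Number of 3-element averages
`running` takes the values: [] → [7] → [7, 7] → [7, 7, 6] → [7, 7, 6, 6] → [7, 7, 6, 6, 4] → [7, 7, 6, 6, 4, 5]
So `len(running)` = 6

Answer: 6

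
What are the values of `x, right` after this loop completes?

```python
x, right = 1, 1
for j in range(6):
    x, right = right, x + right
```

Fibonacci: after 6 iterations
`x, right` takes the values: (1, 1) → (1, 2) → (2, 3) → (3, 5) → (5, 8) → (8, 13) → (13, 21)

Answer: 13, 21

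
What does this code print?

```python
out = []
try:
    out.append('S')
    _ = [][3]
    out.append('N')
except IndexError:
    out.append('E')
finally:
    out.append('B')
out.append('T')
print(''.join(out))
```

Execution trace: 'S' (try body) → 'E' (except IndexError) → 'B' (finally) → 'T' (after the try/except). Output: SEBT

Answer: SEBT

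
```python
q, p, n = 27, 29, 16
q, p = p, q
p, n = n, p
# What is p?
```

Trace:
`q, p, n = 27, 29, 16` → q = 27; p = 29; n = 16
`q, p = p, q` → q = 29; p = 27
`p, n = n, p` → p = 16; n = 27
So p = 16

Answer: 16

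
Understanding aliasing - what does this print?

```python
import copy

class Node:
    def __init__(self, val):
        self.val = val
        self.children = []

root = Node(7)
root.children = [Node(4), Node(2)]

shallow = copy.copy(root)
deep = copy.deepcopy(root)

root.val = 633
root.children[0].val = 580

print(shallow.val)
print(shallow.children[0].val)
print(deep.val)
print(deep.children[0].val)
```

Key concept: deep copy with custom objects.
Step by step:
`root = Node(7)` → root = Node(val=7, children=[])
`root.children = [Node(4), Node(2)]` → root = Node(val=7, children=[Node(val=4, children=[]), Node(val=2, children=[])])
`shallow = copy.copy(root)` → shallow = Node(val=7, children=[Node(val=4, children=[]), Node(val=2, children=[])])
`deep = copy.deepcopy(root)` → deep = Node(val=7, children=[Node(val=4, children=[]), Node(val=2, children=[])])
`root.val = 633` → root = Node(val=633, children=[Node(val=4, children=[]), Node(val=2, children=[])])
`root.children[0].val = 580` → root = Node(val=633, children=[Node(val=580, children=[]), Node(val=2, children=[])]); shallow = Node(val=7, children=[Node(val=580, children=[]), Node(val=2, children=[])])
`print(shallow.val)` → prints 7
`print(shallow.children[0].val)` → prints 580
`print(deep.val)` → prints 7
`print(deep.children[0].val)` → prints 4

Answer:
7
580
7
4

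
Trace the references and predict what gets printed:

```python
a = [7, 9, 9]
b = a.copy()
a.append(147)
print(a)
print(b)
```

Key concept: list.copy() creates independent copy.
Step by step:
`a = [7, 9, 9]` → a = [7, 9, 9]
`b = a.copy()` → b = [7, 9, 9]
`a.append(147)` → a = [7, 9, 9, 147]
`print(a)` → prints [7, 9, 9, 147]
`print(b)` → prints [7, 9, 9]

Answer:
[7, 9, 9, 147]
[7, 9, 9]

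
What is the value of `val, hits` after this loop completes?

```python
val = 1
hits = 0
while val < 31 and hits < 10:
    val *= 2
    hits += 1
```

Double until >= 31 or 10 iterations
`val, hits` takes the values: (1, 0) → (2, 0) → (2, 1) → (4, 1) → (4, 2) → (8, 2) → (8, 3) → (16, 3) → (16, 4) → (32, 4) → (32, 5)

Answer: 32, 5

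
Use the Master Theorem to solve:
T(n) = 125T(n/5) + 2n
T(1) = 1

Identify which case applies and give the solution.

a=125, b=5, f(n)=2n. log_5(125) = 3. Since c=1 < 3, Case 1 applies: T(n) = Θ(n^log_b(a)) = O(n^3).

Answer: O(n^3) - Case 1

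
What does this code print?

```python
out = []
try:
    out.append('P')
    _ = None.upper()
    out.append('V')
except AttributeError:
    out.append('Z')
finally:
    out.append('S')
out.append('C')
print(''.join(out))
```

Execution trace: 'P' (try body) → 'Z' (except AttributeError) → 'S' (finally) → 'C' (after the try/except). Output: PZSC

Answer: PZSC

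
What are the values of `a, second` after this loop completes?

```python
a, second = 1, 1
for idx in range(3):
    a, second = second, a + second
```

Fibonacci: after 3 iterations
`a, second` takes the values: (1, 1) → (1, 2) → (2, 3) → (3, 5)

Answer: 3, 5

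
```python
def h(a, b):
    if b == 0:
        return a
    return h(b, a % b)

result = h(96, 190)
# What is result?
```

h(96, 190) -> h(190, 96) -> h(96, 94) -> h(94, 2) -> h(2, 0) -> 2

Answer: 2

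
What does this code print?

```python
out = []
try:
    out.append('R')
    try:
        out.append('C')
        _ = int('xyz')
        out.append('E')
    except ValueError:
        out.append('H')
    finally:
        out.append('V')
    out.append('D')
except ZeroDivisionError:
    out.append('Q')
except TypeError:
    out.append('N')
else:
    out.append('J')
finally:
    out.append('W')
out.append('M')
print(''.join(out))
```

Execution trace: 'R' (try body) → 'C' (inner try body) → 'H' (inner except ValueError) → 'V' (inner finally) → 'D' (try body, no exception) → 'J' (else) → 'W' (finally) → 'M' (after the try/except). Output: RCHVDJWM

Answer: RCHVDJWM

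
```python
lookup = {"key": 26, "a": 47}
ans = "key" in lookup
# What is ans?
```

Trace:
`lookup = {"key": 26, "a": 47}` → lookup = {'key': 26, 'a': 47}
`ans = "key" in lookup` → ans = True
So ans = True

Answer: True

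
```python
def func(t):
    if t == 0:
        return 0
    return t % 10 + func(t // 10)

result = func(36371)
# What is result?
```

Sum of digits of 36371: 1 + 7 + 3 + 6 + 3 = 20

Answer: 20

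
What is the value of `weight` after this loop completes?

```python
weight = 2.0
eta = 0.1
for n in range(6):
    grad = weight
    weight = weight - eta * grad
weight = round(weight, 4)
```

Gradient descent: w = 2.0 * (1 - 0.1)^6
`weight` takes the values: 2.0 → 1.8 → 1.62 → 1.458 → 1.3122 → 1.18098 → 1.062882 → 1.0629

Answer: 1.0629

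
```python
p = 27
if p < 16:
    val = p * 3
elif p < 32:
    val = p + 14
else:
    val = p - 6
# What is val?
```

Trace:
`p = 27` → p = 27
`if p < 16: ...` → p < 16 is False, p < 32 is True → val = 41
So val = 41

Answer: 41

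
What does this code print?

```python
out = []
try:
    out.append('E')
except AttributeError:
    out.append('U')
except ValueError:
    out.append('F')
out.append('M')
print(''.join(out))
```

Execution trace: 'E' (try body, no exception) → 'M' (after the try/except). Output: EM

Answer: EM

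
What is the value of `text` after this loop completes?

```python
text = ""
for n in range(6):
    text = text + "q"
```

Repeat 'q' 6 times
`text` takes the values: "" → "q" → "qq" → "qqq" → "qqqq" → "qqqqq" → "qqqqqq"

Answer: "qqqqqq"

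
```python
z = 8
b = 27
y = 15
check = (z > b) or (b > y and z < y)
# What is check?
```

Trace:
`z = 8` → z = 8
`b = 27` → b = 27
`y = 15` → y = 15
`check = (z > b) or (b > y and z < y)` → check = True
So check = True

Answer: True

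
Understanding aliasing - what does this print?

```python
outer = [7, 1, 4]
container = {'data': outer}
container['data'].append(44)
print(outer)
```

Key concept: dict holds reference to list.
Step by step:
`outer = [7, 1, 4]` → outer = [7, 1, 4]
`container = {'data': outer}` → container = {'data': [7, 1, 4]}
`container['data'].append(44)` → outer = [7, 1, 4, 44]; container = {'data': [7, 1, 4, 44]}
`print(outer)` → prints [7, 1, 4, 44]

Answer: [7, 1, 4, 44]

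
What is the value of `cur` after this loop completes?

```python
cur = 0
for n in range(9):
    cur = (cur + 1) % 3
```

Increment mod 3, 9 times = 0
`cur` takes the values: 0 → 1 → 2 → 0 → 1 → 2 → 0 → 1 → 2 → 0

Answer: 0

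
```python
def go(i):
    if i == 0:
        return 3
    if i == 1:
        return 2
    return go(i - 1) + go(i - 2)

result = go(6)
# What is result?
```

Build up from base cases: go(0)=3, go(1)=2, go(2)=5, go(3)=7, go(4)=12, go(5)=19, go(6)=31

Answer: 31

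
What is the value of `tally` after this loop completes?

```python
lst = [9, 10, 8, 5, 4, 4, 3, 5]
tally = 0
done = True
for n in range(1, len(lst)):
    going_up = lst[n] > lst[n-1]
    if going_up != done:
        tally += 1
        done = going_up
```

Count direction changes in [9, 10, 8, 5, 4, 4, 3, 5]
`tally` takes the values: 0 → 1 → 2

Answer: 2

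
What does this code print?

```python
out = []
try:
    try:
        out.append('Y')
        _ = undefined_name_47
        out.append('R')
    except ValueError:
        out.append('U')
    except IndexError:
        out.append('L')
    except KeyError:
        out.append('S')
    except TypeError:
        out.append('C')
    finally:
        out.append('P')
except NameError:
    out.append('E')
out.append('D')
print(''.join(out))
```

Execution trace: 'Y' (try body) → 'P' (finally) → 'E' (outer except NameError) → 'D' (after the try/except). Output: YPED

Answer: YPED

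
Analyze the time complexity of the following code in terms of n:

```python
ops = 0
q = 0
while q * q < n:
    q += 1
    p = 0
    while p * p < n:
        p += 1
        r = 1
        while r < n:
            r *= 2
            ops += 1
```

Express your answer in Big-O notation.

Each loop level contributes: √n × √n × log n. Multiplying the contributions gives O(n log n).

Answer: O(n log n)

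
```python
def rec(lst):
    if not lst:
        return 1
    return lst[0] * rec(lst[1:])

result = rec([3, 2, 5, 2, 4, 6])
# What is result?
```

Product over [3, 2, 5, 2, 4, 6] = 3 * 2 * 5 * 2 * 4 * 6 = 1440

Answer: 1440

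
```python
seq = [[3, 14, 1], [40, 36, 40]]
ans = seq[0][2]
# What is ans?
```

Trace:
`seq = [[3, 14, 1], [40, 36, 40]]` → seq = [[3, 14, 1], [40, 36, 40]]
`ans = seq[0][2]` → ans = 1
So ans = 1

Answer: 1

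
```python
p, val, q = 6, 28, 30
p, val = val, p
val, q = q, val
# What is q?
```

Trace:
`p, val, q = 6, 28, 30` → p = 6; val = 28; q = 30
`p, val = val, p` → p = 28; val = 6
`val, q = q, val` → val = 30; q = 6
So q = 6

Answer: 6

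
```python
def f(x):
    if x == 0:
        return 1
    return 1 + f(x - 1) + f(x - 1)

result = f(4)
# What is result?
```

f(x) = 1 + 2·f(x-1), f(0)=1. Closed form: (1+1)·2^4 - 1 = 31.

Answer: 31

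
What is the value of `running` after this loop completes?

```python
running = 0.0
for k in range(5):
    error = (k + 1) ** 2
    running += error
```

Sum of squared losses 1² + 2² + ... + 5²
`running` takes the values: 0.0 → 1.0 → 5.0 → 14.0 → 30.0 → 55.0

Answer: 55.0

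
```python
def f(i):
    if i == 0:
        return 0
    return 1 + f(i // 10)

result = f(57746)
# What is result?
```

Count of digits of 57746: 5

Answer: 5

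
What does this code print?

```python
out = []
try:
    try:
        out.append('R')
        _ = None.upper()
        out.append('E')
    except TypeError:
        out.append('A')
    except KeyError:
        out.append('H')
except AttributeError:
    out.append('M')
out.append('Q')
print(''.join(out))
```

Execution trace: 'R' (try body) → 'M' (outer except AttributeError) → 'Q' (after the try/except). Output: RMQ

Answer: RMQ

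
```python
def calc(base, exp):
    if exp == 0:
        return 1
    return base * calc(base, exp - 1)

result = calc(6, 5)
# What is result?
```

calc(6, 5) = 6 * 6 * 6 * 6 * 6 = 7776

Answer: 7776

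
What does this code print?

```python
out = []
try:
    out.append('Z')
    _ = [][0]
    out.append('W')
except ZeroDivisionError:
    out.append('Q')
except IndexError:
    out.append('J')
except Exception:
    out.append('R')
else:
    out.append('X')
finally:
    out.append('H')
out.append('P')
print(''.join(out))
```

Execution trace: 'Z' (try body) → 'J' (except IndexError) → 'H' (finally) → 'P' (after the try/except). Output: ZJHP

Answer: ZJHP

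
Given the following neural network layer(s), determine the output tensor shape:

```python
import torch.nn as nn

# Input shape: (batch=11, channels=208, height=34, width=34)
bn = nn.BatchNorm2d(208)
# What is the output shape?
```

Input: (11, 208, 34, 34) -> Output: (11, 208, 34, 34)

Answer: (11, 208, 34, 34)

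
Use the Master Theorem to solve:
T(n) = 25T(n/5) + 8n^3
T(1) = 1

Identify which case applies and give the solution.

a=25, b=5, f(n)=8n^3. log_5(25) = 2. Since c=3 > 2 and the regularity condition holds (25(n/5)^3 = (25/5^3)n^3 with 25/5^3 < 1), Case 3 applies: T(n) = Θ(f(n)) = O(n^3).

Answer: O(n^3) - Case 3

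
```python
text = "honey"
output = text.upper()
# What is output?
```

Trace:
`text = "honey"` → text = 'honey'
`output = text.upper()` → output = 'HONEY'
So output = 'HONEY'

Answer: 'HONEY'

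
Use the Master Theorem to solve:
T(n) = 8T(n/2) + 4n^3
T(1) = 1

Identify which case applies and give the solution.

a=8, b=2, f(n)=4n^3. log_2(8) = 3. Since c=3 = 3, Case 2 applies: T(n) = Θ(n^log_b(a) · log n) = O(n^3 log n).

Answer: O(n^3 log n) - Case 2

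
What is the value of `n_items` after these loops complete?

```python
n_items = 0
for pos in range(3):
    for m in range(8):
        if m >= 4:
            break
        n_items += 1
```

Inner breaks at 4, outer runs 3 times
`n_items` takes the values: 0 → 1 → 2 → 3 → 4 → 5 → 6 → 7 → 8 → 9 → 10 → 11 → 12

Answer: 12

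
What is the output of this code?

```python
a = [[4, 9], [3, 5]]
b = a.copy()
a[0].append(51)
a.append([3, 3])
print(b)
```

Key concept: shallow copy with nested lists.
Step by step:
`a = [[4, 9], [3, 5]]` → a = [[4, 9], [3, 5]]
`b = a.copy()` → b = [[4, 9], [3, 5]]
`a[0].append(51)` → a = [[4, 9, 51], [3, 5]]; b = [[4, 9, 51], [3, 5]]
`a.append([3, 3])` → a = [[4, 9, 51], [3, 5], [3, 3]]
`print(b)` → prints [[4, 9, 51], [3, 5]]

Answer: [[4, 9, 51], [3, 5]]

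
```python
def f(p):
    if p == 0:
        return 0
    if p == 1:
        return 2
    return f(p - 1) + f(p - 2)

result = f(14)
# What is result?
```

Build up from base cases: f(0)=0, f(1)=2, f(2)=2, f(3)=4, f(4)=6, f(5)=10, f(6)=16, ..., f(14)=754

Answer: 754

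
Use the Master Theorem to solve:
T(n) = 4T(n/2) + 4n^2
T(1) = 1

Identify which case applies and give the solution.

a=4, b=2, f(n)=4n^2. log_2(4) = 2. Since c=2 = 2, Case 2 applies: T(n) = Θ(n^log_b(a) · log n) = O(n^2 log n).

Answer: O(n^2 log n) - Case 2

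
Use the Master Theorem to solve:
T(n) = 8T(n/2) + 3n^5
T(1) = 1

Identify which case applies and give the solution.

a=8, b=2, f(n)=3n^5. log_2(8) = 3. Since c=5 > 3 and the regularity condition holds (8(n/2)^5 = (8/2^5)n^5 with 8/2^5 < 1), Case 3 applies: T(n) = Θ(f(n)) = O(n^5).

Answer: O(n^5) - Case 3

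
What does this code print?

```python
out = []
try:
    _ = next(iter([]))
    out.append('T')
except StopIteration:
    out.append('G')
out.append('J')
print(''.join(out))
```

Execution trace: 'G' (except StopIteration) → 'J' (after the try/except). Output: GJ

Answer: GJ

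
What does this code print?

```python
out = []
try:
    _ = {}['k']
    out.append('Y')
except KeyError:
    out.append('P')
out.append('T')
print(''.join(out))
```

Execution trace: 'P' (except KeyError) → 'T' (after the try/except). Output: PT

Answer: PT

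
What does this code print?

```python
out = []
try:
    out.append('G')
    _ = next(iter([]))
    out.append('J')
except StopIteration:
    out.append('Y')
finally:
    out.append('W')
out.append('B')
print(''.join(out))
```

Execution trace: 'G' (try body) → 'Y' (except StopIteration) → 'W' (finally) → 'B' (after the try/except). Output: GYWB

Answer: GYWB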